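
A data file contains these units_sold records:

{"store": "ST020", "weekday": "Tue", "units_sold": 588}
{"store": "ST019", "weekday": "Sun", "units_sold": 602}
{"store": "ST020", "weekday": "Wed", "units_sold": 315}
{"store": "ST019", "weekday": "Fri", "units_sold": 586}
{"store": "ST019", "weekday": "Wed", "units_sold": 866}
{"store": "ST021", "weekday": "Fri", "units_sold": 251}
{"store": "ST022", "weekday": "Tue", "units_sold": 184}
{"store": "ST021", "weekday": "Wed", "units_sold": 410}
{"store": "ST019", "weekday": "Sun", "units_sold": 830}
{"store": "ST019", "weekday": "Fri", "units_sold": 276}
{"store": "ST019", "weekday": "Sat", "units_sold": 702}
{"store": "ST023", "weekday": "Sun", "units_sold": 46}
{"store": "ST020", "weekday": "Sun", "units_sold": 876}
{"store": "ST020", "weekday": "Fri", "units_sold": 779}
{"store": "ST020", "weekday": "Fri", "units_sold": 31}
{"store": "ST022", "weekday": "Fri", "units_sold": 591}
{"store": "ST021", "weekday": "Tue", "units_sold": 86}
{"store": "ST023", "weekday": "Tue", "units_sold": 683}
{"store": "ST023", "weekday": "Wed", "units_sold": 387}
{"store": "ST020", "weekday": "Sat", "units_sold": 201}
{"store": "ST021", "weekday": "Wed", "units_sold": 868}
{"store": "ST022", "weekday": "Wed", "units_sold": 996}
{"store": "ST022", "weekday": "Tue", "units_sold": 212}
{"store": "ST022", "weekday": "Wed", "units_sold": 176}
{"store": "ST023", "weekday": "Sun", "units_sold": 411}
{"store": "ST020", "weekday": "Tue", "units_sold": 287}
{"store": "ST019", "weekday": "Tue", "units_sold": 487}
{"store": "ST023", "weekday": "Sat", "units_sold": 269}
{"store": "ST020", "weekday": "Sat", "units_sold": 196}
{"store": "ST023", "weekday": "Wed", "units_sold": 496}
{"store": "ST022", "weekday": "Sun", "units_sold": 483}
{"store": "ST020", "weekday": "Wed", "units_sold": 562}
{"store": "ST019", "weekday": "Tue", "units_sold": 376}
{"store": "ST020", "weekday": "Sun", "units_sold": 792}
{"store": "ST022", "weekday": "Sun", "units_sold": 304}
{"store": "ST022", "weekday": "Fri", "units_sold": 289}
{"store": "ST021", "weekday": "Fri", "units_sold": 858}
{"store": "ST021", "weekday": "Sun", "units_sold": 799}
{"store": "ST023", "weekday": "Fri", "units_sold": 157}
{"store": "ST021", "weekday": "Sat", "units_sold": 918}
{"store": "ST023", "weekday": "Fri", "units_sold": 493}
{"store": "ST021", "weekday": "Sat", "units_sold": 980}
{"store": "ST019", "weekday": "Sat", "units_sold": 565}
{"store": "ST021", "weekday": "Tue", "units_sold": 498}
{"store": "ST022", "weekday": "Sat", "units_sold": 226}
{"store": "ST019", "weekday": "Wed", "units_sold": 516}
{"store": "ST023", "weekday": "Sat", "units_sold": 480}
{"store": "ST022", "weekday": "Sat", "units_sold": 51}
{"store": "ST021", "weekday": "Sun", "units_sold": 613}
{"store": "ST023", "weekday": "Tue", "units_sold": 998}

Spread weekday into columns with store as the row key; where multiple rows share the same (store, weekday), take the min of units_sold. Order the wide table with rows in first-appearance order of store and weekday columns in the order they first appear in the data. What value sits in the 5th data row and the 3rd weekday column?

With rows in first-appearance order of store, row 5 is store=ST023. weekday columns in first-appearance order: Tue, Sun, Wed, Fri, Sat; column 3 is Wed.
Long rows with store=ST023, weekday=Wed: min(387, 496) = 387.

387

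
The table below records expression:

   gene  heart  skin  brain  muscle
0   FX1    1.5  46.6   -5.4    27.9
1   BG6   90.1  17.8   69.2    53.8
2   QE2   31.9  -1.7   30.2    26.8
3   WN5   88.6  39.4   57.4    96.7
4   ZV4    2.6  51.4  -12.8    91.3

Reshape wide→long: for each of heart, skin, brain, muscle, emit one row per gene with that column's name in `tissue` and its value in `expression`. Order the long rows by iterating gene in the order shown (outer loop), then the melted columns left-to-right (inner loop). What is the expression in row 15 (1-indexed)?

20 rows total (5 × 4). Row 15: index ⌊(15-1)/4⌋ = 3 into gene → WN5; (15-1) mod 4 = 2 into the melted columns → brain.
So row 15 is (WN5, brain, 57.4); expression = 57.4.

57.4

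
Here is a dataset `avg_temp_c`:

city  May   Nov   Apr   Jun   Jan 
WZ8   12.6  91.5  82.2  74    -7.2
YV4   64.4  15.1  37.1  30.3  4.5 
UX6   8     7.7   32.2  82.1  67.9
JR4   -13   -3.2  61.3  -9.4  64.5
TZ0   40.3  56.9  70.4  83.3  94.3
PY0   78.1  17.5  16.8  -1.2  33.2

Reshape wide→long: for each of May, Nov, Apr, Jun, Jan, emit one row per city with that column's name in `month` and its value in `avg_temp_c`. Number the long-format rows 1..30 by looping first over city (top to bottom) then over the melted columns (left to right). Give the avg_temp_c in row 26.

30 rows total (6 × 5). Row 26: index ⌊(26-1)/5⌋ = 5 into city → PY0; (26-1) mod 5 = 0 into the melted columns → May.
So row 26 is (PY0, May, 78.1); avg_temp_c = 78.1.

78.1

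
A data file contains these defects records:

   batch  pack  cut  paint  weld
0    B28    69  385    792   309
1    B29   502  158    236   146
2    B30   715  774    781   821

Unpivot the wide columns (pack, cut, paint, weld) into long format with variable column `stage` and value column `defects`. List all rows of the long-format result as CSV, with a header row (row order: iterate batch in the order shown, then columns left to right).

Each (batch, column) pair becomes one row: 3 × 4 = 12 rows.
For example, (B28, pack) → defects=69.

batch,stage,defects
B28,pack,69
B28,cut,385
B28,paint,792
B28,weld,309
B29,pack,502
B29,cut,158
B29,paint,236
B29,weld,146
B30,pack,715
B30,cut,774
B30,paint,781
B30,weld,821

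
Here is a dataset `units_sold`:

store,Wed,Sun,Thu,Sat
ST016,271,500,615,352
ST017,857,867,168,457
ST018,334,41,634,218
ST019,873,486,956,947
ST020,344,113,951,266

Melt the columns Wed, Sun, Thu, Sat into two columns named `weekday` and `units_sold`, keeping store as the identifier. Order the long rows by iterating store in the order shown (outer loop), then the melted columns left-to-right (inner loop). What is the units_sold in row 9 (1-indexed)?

334

20 rows total (5 × 4). Row 9: index ⌊(9-1)/4⌋ = 2 into store → ST018; (9-1) mod 4 = 0 into the melted columns → Wed.
So row 9 is (ST018, Wed, 334); units_sold = 334.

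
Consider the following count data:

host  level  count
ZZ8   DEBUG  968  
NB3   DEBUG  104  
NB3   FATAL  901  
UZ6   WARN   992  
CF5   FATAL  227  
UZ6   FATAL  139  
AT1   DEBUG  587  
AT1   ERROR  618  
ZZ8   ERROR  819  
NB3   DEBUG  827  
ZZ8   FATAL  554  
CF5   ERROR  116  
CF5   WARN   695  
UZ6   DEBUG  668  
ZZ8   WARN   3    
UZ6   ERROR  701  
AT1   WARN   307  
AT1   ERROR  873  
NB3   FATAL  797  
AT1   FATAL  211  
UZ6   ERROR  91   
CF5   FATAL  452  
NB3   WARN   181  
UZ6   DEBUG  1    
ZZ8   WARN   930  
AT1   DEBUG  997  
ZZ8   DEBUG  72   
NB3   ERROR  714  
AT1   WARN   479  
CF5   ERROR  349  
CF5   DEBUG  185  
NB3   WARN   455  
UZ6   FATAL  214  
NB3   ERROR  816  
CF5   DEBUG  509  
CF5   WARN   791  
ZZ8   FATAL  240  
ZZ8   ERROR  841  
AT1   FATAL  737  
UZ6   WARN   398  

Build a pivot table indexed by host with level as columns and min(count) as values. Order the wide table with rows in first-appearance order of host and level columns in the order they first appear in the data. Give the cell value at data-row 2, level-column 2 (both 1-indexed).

With rows in first-appearance order of host, row 2 is host=NB3. level columns in first-appearance order: DEBUG, FATAL, WARN, ERROR; column 2 is FATAL.
Long rows with host=NB3, level=FATAL: min(901, 797) = 797.

797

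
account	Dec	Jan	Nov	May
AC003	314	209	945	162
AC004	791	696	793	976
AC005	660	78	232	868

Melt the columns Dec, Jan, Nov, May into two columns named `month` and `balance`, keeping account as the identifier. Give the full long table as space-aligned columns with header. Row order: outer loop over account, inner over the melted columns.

account  month  balance
AC003    Dec    314    
AC003    Jan    209    
AC003    Nov    945    
AC003    May    162    
AC004    Dec    791    
AC004    Jan    696    
AC004    Nov    793    
AC004    May    976    
AC005    Dec    660    
AC005    Jan    78     
AC005    Nov    232    
AC005    May    868    

Each (account, column) pair becomes one row: 3 × 4 = 12 rows.
For example, (AC003, Dec) → balance=314.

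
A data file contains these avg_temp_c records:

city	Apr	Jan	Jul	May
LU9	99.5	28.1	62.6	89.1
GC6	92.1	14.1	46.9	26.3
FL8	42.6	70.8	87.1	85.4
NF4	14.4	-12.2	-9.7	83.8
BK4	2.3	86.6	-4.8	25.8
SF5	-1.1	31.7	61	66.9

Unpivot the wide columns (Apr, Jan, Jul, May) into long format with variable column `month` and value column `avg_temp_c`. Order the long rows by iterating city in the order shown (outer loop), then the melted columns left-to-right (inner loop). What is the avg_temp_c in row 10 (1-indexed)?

70.8

24 rows total (6 × 4). Row 10: index ⌊(10-1)/4⌋ = 2 into city → FL8; (10-1) mod 4 = 1 into the melted columns → Jan.
So row 10 is (FL8, Jan, 70.8); avg_temp_c = 70.8.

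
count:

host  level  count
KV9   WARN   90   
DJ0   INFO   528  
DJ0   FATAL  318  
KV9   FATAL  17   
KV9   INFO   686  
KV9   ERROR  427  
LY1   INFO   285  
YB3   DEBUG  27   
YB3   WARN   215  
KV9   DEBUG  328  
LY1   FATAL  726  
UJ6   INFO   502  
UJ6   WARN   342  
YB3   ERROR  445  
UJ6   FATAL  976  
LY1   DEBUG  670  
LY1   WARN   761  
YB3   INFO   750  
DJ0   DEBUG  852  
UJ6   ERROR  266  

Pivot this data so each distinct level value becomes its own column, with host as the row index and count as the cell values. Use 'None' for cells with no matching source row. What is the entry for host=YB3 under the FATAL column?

No long-format row has host=YB3 and level=FATAL, so the cell is None.

None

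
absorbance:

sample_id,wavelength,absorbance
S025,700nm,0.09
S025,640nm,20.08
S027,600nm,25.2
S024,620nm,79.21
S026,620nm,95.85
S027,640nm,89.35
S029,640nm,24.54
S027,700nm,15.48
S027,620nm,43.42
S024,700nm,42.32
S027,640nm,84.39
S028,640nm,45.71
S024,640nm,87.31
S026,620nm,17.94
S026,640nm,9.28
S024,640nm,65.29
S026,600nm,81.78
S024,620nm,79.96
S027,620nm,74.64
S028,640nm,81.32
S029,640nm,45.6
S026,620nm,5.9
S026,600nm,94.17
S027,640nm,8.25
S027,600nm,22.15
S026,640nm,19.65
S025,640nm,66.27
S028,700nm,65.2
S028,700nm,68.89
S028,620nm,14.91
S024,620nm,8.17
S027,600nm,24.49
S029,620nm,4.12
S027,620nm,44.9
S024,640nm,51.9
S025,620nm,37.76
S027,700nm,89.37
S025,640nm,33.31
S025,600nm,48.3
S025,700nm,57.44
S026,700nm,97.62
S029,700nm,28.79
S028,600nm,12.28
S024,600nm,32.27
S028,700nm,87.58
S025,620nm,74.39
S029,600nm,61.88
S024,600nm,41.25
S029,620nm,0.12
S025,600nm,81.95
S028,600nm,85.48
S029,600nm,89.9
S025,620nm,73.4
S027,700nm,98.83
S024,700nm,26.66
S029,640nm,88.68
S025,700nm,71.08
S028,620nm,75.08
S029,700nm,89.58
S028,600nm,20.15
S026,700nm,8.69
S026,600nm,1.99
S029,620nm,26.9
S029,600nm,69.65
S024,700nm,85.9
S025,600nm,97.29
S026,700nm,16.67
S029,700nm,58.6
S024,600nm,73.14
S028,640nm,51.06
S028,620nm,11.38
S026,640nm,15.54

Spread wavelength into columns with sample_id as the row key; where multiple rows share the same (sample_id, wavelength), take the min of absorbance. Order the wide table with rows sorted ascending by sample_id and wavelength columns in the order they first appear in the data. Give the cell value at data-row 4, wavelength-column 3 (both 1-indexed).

22.15

With rows sorted ascending by sample_id, row 4 is sample_id=S027. wavelength columns in first-appearance order: 700nm, 640nm, 600nm, 620nm; column 3 is 600nm.
Long rows with sample_id=S027, wavelength=600nm: min(25.2, 22.15, 24.49) = 22.15.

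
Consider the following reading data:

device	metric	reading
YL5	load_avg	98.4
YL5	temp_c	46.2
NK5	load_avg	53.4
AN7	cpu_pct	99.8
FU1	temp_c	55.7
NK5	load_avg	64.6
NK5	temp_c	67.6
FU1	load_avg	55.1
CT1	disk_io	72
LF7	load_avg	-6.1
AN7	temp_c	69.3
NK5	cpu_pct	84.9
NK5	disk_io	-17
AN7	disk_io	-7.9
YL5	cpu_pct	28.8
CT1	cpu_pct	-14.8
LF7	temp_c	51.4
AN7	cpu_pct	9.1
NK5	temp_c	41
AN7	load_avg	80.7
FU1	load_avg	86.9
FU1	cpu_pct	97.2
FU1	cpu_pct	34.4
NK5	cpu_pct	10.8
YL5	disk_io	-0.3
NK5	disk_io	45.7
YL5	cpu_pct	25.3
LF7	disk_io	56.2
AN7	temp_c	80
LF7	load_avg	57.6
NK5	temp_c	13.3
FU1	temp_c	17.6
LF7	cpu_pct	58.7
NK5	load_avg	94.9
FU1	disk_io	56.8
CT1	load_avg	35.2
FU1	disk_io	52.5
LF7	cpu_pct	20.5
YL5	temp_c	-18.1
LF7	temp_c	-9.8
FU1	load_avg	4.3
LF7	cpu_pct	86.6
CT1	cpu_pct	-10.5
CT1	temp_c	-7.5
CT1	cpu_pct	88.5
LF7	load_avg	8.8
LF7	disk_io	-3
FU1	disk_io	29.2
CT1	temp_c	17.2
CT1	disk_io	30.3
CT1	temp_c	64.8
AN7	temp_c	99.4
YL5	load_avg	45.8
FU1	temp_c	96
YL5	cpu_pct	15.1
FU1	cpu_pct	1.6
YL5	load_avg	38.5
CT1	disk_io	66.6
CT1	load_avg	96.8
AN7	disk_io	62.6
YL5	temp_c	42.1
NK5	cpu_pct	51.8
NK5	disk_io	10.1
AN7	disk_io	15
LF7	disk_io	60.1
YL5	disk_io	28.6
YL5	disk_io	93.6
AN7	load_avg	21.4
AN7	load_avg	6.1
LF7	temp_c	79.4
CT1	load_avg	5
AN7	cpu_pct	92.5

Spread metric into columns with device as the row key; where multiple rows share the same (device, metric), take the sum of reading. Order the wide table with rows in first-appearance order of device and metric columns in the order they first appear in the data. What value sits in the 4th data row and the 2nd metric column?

With rows in first-appearance order of device, row 4 is device=FU1. metric columns in first-appearance order: load_avg, temp_c, cpu_pct, disk_io; column 2 is temp_c.
Long rows with device=FU1, metric=temp_c: 55.7 + 17.6 + 96 = 169.3.

169.3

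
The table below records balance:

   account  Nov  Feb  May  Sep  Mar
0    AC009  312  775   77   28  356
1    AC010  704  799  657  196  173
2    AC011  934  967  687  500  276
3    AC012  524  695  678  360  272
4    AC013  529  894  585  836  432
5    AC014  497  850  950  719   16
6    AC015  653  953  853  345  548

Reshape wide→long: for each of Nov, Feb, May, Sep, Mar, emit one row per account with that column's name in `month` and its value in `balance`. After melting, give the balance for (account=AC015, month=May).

853

Unpivoting turns each (account, wide-column) pair into one long row.
The wide cell at row AC015, column May holds 853, so the long row (AC015, May) has balance=853.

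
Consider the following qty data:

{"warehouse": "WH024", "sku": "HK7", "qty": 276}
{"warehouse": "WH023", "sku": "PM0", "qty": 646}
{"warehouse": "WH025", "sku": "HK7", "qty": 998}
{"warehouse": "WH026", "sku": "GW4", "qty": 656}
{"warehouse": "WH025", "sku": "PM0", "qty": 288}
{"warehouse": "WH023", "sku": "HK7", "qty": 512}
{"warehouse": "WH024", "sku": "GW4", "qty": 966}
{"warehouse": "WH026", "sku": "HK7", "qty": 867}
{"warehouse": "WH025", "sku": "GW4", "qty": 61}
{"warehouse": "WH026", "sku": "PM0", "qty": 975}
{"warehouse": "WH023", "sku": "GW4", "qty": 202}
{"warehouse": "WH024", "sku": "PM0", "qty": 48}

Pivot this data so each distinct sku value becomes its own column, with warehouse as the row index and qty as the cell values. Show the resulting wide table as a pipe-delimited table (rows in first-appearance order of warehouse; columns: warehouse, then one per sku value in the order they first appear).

Columns: warehouse plus the 3 distinct sku values (HK7, PM0, GW4).
For example, row WH024 column HK7 takes qty=276 from the long row (WH024, HK7).

| warehouse | HK7 | PM0 | GW4 |
| WH024 | 276 | 48 | 966 |
| WH023 | 512 | 646 | 202 |
| WH025 | 998 | 288 | 61 |
| WH026 | 867 | 975 | 656 |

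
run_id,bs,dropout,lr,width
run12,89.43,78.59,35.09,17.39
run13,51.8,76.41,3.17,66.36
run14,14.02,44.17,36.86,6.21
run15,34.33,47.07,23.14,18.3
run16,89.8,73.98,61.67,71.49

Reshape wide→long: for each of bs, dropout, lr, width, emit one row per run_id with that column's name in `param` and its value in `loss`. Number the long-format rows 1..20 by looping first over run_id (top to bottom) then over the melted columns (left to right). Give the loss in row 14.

20 rows total (5 × 4). Row 14: index ⌊(14-1)/4⌋ = 3 into run_id → run15; (14-1) mod 4 = 1 into the melted columns → dropout.
So row 14 is (run15, dropout, 47.07); loss = 47.07.

47.07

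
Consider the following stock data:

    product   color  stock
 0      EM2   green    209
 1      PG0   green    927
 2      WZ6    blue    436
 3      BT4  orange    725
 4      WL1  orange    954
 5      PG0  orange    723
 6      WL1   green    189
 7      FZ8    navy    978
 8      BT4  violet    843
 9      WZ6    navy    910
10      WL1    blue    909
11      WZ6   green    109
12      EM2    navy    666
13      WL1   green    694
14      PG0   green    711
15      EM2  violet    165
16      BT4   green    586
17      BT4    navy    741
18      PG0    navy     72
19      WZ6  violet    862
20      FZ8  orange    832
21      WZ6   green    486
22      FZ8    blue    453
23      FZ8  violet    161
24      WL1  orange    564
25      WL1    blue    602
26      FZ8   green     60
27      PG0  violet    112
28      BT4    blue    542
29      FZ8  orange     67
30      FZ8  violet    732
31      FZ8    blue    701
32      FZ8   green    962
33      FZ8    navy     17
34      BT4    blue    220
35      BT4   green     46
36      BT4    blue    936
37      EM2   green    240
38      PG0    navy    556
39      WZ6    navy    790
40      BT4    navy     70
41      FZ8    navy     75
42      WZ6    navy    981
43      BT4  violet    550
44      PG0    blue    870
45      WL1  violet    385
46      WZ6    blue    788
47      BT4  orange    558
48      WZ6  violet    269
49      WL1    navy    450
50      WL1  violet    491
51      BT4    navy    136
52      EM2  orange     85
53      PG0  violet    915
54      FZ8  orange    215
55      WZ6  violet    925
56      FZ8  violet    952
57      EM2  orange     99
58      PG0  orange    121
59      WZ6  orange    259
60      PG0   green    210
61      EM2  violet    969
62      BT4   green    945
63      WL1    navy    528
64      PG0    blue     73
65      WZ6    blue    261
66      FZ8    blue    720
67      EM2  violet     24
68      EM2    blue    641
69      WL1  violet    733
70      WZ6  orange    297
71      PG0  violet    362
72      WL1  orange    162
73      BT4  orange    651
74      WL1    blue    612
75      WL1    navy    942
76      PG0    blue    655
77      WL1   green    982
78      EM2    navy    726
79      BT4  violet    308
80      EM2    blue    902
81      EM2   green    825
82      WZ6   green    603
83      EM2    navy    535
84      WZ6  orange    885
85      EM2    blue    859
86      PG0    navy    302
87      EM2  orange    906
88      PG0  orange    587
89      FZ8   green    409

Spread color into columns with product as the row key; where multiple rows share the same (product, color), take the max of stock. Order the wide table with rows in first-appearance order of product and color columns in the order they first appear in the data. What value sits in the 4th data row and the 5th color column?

843

With rows in first-appearance order of product, row 4 is product=BT4. color columns in first-appearance order: green, blue, orange, navy, violet; column 5 is violet.
Long rows with product=BT4, color=violet: max(843, 550, 308) = 843.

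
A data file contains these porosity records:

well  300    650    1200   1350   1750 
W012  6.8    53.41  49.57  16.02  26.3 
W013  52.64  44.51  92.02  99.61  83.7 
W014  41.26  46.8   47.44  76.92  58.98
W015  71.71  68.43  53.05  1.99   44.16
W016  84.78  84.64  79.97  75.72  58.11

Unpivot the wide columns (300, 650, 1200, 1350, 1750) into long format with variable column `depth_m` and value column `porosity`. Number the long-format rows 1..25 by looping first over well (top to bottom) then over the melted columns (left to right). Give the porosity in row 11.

25 rows total (5 × 5). Row 11: index ⌊(11-1)/5⌋ = 2 into well → W014; (11-1) mod 5 = 0 into the melted columns → 300.
So row 11 is (W014, 300, 41.26); porosity = 41.26.

41.26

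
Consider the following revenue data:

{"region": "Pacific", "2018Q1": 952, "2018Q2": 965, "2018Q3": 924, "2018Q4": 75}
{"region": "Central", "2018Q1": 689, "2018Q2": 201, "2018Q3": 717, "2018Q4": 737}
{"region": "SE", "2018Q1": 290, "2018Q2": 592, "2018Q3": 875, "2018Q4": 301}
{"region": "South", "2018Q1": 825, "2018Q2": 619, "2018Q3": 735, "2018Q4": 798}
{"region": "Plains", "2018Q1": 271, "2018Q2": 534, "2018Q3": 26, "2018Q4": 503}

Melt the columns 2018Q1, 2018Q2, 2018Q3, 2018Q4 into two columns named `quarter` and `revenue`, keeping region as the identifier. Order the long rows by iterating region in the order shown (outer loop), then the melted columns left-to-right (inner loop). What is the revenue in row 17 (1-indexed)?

20 rows total (5 × 4). Row 17: index ⌊(17-1)/4⌋ = 4 into region → Plains; (17-1) mod 4 = 0 into the melted columns → 2018Q1.
So row 17 is (Plains, 2018Q1, 271); revenue = 271.

271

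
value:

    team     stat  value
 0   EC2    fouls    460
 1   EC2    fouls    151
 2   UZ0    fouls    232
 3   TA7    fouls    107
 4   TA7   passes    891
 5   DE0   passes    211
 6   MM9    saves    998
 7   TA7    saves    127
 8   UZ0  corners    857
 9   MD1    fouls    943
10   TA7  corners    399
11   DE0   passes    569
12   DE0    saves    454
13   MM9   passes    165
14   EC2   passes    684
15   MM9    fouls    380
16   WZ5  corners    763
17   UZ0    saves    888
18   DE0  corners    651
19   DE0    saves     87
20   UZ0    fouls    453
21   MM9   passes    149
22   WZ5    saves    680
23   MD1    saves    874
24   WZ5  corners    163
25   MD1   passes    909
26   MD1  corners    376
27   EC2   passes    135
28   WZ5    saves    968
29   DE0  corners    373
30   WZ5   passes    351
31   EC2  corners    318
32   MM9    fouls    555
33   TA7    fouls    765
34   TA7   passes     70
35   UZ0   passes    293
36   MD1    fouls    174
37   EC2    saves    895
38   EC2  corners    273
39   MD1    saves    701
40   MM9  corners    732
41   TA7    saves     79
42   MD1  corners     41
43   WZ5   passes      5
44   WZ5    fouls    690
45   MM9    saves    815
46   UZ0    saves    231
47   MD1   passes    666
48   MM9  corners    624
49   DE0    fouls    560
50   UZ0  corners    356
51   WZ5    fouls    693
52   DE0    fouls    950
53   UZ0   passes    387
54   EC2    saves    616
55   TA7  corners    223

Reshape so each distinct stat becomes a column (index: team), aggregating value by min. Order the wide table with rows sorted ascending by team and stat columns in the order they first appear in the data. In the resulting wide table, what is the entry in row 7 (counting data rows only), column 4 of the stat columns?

With rows sorted ascending by team, row 7 is team=WZ5. stat columns in first-appearance order: fouls, passes, saves, corners; column 4 is corners.
Long rows with team=WZ5, stat=corners: min(763, 163) = 163.

163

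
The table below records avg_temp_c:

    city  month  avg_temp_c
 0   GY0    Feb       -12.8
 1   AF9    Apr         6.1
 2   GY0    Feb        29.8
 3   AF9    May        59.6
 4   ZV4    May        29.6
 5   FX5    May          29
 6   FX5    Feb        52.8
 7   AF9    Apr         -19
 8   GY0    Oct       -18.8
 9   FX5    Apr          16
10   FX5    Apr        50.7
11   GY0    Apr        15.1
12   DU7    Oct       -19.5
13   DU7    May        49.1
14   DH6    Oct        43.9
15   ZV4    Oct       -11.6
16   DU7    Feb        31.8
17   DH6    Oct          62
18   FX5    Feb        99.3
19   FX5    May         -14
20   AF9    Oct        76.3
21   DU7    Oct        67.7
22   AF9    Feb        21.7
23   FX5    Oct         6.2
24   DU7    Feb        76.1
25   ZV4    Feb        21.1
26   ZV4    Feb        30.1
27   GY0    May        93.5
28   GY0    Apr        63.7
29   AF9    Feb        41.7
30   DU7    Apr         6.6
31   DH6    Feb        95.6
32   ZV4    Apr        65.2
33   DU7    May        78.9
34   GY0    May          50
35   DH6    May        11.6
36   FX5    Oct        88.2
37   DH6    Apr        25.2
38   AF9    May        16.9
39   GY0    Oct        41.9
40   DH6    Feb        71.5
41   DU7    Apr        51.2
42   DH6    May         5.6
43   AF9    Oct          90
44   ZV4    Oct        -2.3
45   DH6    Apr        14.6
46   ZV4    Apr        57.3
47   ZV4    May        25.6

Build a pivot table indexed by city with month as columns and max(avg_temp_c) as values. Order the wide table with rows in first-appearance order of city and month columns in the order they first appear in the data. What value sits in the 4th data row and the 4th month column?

88.2

With rows in first-appearance order of city, row 4 is city=FX5. month columns in first-appearance order: Feb, Apr, May, Oct; column 4 is Oct.
Long rows with city=FX5, month=Oct: max(6.2, 88.2) = 88.2.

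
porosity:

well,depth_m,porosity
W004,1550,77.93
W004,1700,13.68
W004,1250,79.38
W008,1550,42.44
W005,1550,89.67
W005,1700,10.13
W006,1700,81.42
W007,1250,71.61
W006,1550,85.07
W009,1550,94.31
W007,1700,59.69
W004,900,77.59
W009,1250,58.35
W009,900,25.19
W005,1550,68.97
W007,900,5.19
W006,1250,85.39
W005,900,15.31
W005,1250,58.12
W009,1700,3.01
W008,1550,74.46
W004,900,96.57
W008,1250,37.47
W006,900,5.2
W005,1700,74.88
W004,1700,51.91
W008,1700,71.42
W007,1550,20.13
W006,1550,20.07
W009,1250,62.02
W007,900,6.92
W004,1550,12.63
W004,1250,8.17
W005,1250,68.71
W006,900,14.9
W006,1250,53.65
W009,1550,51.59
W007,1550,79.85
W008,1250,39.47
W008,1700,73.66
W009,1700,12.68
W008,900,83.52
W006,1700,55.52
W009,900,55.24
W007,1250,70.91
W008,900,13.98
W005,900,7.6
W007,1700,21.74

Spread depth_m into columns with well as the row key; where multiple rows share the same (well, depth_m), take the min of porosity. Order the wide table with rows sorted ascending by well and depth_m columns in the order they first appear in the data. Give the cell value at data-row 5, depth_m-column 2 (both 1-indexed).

With rows sorted ascending by well, row 5 is well=W008. depth_m columns in first-appearance order: 1550, 1700, 1250, 900; column 2 is 1700.
Long rows with well=W008, depth_m=1700: min(71.42, 73.66) = 71.42.

71.42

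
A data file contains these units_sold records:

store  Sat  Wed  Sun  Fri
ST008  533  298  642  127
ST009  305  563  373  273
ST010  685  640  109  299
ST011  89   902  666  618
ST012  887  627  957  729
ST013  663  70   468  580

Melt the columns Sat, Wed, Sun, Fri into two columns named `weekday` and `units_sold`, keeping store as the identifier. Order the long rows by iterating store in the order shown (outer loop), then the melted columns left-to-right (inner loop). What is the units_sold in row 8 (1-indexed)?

273

24 rows total (6 × 4). Row 8: index ⌊(8-1)/4⌋ = 1 into store → ST009; (8-1) mod 4 = 3 into the melted columns → Fri.
So row 8 is (ST009, Fri, 273); units_sold = 273.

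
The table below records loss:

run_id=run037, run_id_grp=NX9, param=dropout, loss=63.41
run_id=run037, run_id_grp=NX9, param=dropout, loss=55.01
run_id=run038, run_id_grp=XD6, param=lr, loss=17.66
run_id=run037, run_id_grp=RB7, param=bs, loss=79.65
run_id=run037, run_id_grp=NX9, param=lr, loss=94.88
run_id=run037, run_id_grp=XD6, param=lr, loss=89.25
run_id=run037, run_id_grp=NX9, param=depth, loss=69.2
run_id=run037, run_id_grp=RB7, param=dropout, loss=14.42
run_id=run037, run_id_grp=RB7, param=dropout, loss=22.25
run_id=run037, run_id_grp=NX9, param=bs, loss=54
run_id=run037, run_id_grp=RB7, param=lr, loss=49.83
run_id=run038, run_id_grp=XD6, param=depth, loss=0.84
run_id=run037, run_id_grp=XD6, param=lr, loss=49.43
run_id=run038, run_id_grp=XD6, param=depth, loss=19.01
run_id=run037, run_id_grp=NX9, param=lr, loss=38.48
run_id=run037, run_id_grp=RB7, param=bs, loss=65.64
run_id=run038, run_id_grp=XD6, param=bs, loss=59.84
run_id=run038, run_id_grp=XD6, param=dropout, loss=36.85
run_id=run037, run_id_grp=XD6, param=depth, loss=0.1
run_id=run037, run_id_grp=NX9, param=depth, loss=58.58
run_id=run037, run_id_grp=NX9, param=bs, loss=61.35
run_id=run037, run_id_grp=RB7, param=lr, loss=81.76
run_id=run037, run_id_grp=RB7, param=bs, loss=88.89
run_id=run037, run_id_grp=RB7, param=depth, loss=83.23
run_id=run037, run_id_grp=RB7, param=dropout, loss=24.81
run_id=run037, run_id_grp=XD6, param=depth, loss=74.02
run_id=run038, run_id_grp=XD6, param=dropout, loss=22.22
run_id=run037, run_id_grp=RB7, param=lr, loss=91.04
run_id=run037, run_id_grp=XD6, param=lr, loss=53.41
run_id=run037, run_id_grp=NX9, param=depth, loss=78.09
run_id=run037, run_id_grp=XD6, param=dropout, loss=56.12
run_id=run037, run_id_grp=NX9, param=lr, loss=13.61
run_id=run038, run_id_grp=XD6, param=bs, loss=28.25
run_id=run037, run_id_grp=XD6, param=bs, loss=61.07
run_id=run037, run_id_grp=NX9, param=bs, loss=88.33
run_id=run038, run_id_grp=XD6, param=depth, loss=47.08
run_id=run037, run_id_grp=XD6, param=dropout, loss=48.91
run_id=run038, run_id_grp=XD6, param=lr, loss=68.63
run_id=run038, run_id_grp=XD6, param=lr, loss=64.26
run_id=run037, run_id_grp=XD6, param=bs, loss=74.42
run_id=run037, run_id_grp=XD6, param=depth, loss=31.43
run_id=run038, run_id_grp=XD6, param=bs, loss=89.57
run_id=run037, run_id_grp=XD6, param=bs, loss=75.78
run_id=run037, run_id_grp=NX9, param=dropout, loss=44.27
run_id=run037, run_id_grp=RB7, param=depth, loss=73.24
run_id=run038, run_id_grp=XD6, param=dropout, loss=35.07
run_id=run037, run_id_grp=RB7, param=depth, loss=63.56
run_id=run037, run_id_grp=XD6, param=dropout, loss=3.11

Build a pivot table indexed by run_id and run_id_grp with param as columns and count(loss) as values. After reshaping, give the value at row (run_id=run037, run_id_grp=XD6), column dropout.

3

Rows with run_id=run037, run_id_grp=XD6 and param=dropout: loss values are 56.12, 48.91, 3.11.
3 rows match — count = 3.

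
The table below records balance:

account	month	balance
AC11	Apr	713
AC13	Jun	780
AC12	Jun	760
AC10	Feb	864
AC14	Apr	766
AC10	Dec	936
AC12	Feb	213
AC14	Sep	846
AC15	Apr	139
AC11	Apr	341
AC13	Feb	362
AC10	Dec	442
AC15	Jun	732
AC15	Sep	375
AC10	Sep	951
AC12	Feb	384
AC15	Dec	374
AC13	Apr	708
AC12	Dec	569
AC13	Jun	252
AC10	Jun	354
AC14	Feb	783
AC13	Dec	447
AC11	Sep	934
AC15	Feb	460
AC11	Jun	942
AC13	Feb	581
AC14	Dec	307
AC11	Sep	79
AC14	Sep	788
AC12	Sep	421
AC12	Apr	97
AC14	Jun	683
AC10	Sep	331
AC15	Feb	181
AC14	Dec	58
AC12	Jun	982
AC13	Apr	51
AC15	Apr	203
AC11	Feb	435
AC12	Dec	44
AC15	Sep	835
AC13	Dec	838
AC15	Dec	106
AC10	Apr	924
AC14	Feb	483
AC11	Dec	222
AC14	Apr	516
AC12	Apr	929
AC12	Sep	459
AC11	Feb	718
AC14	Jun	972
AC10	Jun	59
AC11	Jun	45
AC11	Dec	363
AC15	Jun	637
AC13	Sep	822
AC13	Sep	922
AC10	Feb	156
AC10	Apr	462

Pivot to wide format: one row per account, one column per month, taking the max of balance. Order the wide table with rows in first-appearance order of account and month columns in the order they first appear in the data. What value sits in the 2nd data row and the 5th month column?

922

With rows in first-appearance order of account, row 2 is account=AC13. month columns in first-appearance order: Apr, Jun, Feb, Dec, Sep; column 5 is Sep.
Long rows with account=AC13, month=Sep: max(822, 922) = 922.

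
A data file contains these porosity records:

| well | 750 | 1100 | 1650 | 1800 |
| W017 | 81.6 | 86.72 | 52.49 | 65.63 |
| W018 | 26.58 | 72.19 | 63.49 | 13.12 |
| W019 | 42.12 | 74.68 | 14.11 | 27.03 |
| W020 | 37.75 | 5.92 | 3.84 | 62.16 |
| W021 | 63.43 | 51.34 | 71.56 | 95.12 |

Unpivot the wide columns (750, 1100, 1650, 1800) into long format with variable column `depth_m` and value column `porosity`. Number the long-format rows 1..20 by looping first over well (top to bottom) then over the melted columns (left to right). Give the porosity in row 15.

20 rows total (5 × 4). Row 15: index ⌊(15-1)/4⌋ = 3 into well → W020; (15-1) mod 4 = 2 into the melted columns → 1650.
So row 15 is (W020, 1650, 3.84); porosity = 3.84.

3.84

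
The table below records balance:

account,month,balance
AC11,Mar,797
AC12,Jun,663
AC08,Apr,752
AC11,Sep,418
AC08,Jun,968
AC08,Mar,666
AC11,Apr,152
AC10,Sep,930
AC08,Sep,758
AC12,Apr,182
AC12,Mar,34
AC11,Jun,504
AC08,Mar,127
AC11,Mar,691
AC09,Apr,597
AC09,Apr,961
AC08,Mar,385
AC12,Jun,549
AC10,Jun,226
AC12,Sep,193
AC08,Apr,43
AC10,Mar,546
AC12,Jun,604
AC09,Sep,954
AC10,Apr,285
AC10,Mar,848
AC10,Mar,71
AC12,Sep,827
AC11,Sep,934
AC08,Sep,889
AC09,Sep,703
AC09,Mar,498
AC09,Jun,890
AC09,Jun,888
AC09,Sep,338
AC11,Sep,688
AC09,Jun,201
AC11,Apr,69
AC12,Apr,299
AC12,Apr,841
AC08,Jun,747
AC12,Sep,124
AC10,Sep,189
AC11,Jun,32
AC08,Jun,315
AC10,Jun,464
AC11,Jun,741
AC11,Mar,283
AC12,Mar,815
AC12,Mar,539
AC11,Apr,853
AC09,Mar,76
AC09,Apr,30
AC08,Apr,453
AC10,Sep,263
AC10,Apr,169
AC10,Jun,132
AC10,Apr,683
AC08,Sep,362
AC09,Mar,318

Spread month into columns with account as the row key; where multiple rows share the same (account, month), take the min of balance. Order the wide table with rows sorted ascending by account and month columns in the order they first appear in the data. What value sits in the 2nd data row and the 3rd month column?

30

With rows sorted ascending by account, row 2 is account=AC09. month columns in first-appearance order: Mar, Jun, Apr, Sep; column 3 is Apr.
Long rows with account=AC09, month=Apr: min(597, 961, 30) = 30.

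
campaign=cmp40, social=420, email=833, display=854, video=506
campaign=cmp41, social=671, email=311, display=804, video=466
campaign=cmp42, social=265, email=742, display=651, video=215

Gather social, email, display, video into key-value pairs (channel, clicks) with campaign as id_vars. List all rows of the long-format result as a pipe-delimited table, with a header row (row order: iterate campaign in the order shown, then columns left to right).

Each (campaign, column) pair becomes one row: 3 × 4 = 12 rows.
For example, (cmp40, social) → clicks=420.

| campaign | channel | clicks |
| cmp40 | social | 420 |
| cmp40 | email | 833 |
| cmp40 | display | 854 |
| cmp40 | video | 506 |
| cmp41 | social | 671 |
| cmp41 | email | 311 |
| cmp41 | display | 804 |
| cmp41 | video | 466 |
| cmp42 | social | 265 |
| cmp42 | email | 742 |
| cmp42 | display | 651 |
| cmp42 | video | 215 |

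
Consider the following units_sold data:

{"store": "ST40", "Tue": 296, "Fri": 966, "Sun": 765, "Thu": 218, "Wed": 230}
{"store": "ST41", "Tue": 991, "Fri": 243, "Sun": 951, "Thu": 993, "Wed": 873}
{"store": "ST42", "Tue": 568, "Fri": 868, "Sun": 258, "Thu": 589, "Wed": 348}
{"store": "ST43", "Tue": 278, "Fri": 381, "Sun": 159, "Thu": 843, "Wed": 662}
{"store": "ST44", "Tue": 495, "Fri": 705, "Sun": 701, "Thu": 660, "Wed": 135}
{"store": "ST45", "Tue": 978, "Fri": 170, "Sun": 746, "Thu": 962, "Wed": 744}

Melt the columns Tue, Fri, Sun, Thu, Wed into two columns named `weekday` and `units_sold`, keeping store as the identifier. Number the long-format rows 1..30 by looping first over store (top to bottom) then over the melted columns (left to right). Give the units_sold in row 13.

30 rows total (6 × 5). Row 13: index ⌊(13-1)/5⌋ = 2 into store → ST42; (13-1) mod 5 = 2 into the melted columns → Sun.
So row 13 is (ST42, Sun, 258); units_sold = 258.

258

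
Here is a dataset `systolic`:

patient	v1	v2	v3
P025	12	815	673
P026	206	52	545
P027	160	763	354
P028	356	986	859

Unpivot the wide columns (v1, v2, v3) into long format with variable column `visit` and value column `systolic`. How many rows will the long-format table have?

4 patient values × 3 melted columns = 12 rows.

12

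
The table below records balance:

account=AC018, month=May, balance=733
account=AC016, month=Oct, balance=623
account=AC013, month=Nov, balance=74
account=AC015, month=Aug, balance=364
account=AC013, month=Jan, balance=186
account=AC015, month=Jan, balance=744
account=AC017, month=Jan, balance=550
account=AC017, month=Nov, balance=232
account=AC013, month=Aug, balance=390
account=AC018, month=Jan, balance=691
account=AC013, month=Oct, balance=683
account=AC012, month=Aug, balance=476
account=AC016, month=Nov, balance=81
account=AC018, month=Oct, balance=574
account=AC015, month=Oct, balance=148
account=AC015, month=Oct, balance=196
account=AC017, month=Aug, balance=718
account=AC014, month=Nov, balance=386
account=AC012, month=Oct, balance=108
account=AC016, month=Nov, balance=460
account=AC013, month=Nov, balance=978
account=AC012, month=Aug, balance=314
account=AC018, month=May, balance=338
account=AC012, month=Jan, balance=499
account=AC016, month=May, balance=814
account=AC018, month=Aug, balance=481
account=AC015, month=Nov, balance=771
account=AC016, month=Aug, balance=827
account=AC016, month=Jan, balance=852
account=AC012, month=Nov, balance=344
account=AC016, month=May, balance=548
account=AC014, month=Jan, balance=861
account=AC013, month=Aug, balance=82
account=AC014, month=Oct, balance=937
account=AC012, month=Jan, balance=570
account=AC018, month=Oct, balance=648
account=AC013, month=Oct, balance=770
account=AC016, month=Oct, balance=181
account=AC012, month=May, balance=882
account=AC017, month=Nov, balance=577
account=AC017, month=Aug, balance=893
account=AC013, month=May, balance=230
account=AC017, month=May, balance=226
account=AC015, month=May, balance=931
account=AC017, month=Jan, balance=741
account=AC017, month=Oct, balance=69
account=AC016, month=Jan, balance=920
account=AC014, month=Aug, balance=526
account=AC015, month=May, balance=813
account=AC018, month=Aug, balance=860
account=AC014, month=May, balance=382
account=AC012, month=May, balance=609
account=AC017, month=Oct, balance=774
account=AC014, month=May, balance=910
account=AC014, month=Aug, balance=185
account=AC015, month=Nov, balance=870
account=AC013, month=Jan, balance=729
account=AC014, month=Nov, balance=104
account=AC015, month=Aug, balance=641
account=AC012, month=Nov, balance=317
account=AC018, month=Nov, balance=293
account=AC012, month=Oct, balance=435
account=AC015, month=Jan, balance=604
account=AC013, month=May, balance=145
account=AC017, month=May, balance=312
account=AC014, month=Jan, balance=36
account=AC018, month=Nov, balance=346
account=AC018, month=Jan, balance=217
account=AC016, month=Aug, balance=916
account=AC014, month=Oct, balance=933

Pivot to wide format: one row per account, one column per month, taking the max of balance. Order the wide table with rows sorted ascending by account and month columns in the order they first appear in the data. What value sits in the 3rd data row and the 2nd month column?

With rows sorted ascending by account, row 3 is account=AC014. month columns in first-appearance order: May, Oct, Nov, Aug, Jan; column 2 is Oct.
Long rows with account=AC014, month=Oct: max(937, 933) = 937.

937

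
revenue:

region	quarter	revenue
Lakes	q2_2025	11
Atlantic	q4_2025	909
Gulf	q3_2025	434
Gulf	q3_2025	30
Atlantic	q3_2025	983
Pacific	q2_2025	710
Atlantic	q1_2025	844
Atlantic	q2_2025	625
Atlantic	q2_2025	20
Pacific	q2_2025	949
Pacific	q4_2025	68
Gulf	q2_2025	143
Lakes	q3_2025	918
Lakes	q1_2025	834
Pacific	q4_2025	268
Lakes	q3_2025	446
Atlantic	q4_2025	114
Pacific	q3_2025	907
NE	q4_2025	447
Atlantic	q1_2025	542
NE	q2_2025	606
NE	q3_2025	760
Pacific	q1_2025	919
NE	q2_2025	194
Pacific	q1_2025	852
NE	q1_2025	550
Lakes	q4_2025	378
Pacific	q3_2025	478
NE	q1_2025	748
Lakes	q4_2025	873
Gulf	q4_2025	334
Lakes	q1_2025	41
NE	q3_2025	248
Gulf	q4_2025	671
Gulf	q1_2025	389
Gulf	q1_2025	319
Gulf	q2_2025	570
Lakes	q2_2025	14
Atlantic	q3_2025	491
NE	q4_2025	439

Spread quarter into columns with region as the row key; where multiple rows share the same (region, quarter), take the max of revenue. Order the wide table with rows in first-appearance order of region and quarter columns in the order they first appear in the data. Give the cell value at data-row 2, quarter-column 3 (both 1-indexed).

983

With rows in first-appearance order of region, row 2 is region=Atlantic. quarter columns in first-appearance order: q2_2025, q4_2025, q3_2025, q1_2025; column 3 is q3_2025.
Long rows with region=Atlantic, quarter=q3_2025: max(983, 491) = 983.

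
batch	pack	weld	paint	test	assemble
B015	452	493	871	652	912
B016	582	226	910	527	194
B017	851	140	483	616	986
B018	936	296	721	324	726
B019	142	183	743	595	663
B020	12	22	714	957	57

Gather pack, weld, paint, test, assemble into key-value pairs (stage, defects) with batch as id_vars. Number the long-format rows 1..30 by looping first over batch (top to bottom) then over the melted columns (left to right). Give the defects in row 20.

726

30 rows total (6 × 5). Row 20: index ⌊(20-1)/5⌋ = 3 into batch → B018; (20-1) mod 5 = 4 into the melted columns → assemble.
So row 20 is (B018, assemble, 726); defects = 726.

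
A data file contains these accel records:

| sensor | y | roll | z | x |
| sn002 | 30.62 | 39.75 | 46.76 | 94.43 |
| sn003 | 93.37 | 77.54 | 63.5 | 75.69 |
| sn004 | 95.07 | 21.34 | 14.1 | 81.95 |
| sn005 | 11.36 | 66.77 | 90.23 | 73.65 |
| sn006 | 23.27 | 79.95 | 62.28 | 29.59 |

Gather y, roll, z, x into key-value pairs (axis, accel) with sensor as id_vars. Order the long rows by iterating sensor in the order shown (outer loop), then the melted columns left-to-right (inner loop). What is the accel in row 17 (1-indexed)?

23.27

20 rows total (5 × 4). Row 17: index ⌊(17-1)/4⌋ = 4 into sensor → sn006; (17-1) mod 4 = 0 into the melted columns → y.
So row 17 is (sn006, y, 23.27); accel = 23.27.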